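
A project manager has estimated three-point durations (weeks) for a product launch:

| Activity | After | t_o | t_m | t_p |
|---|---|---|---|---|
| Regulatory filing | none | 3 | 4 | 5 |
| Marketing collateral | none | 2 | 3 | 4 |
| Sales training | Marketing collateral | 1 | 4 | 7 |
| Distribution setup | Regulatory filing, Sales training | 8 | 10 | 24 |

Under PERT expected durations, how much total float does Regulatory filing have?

3 weeks

te_Regulatory filing = (3 + 4·4 + 5)/6 = 24/6 = 4
te_Marketing collateral = (2 + 4·3 + 4)/6 = 18/6 = 3
te_Sales training = (1 + 4·4 + 7)/6 = 24/6 = 4
te_Distribution setup = (8 + 4·10 + 24)/6 = 72/6 = 12

Forward pass:
ES_Regulatory filing = 0; EF_Regulatory filing = 4
ES_Marketing collateral = 0; EF_Marketing collateral = 3
ES_Sales training = 3; EF_Sales training = 3+4 = 7
ES_Distribution setup = max(EF_Regulatory filing=4, EF_Sales training=7) = 7; EF_Distribution setup = 7+12 = 19
Expected project duration μ = 19 weeks. Critical path: Marketing collateral → Sales training → Distribution setup.

Backward pass:
LF_Distribution setup = 19; LS_Distribution setup = 19−12 = 7
LF_Sales training = LS_Distribution setup = 7; LS_Sales training = 7−4 = 3
LF_Marketing collateral = LS_Sales training = 3; LS_Marketing collateral = 3−3 = 0
LF_Regulatory filing = LS_Distribution setup = 7; LS_Regulatory filing = 7−4 = 3
Slack_Regulatory filing = LS_Regulatory filing − ES_Regulatory filing = 3 − 0 = 3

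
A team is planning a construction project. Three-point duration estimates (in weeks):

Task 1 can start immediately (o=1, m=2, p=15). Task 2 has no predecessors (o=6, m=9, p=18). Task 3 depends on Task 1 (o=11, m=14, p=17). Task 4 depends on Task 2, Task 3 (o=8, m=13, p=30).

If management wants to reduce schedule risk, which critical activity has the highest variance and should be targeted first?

te_Task 1 = (1 + 4·2 + 15)/6 = 24/6 = 4; σ²_Task 1 = ((15−1)/6)² = 5.444
te_Task 2 = (6 + 4·9 + 18)/6 = 60/6 = 10; σ²_Task 2 = ((18−6)/6)² = 4.000
te_Task 3 = (11 + 4·14 + 17)/6 = 84/6 = 14; σ²_Task 3 = ((17−11)/6)² = 1.000
te_Task 4 = (8 + 4·13 + 30)/6 = 90/6 = 15; σ²_Task 4 = ((30−8)/6)² = 13.444

Forward pass:
ES_Task 1 = 0; EF_Task 1 = 4
ES_Task 2 = 0; EF_Task 2 = 10
ES_Task 3 = 4; EF_Task 3 = 4+14 = 18
ES_Task 4 = max(EF_Task 2=10, EF_Task 3=18) = 18; EF_Task 4 = 18+15 = 33
Expected project duration μ = 33 weeks. Critical path: Task 1 → Task 3 → Task 4.

Variances on critical path: σ²_Task 1=5.444, σ²_Task 3=1.000, σ²_Task 4=13.444.
Largest is σ²_Task 4 = 13.444.

Task 4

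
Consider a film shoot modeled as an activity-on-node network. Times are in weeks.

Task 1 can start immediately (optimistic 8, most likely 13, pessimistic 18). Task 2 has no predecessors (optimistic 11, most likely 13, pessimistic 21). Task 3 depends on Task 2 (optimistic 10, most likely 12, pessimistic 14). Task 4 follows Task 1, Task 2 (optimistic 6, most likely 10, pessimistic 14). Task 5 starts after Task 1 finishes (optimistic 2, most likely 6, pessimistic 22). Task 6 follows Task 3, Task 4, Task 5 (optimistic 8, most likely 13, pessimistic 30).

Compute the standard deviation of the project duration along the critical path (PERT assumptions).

4.08 weeks

te_Task 1 = (8 + 4·13 + 18)/6 = 78/6 = 13; σ²_Task 1 = ((18−8)/6)² = 2.778
te_Task 2 = (11 + 4·13 + 21)/6 = 84/6 = 14; σ²_Task 2 = ((21−11)/6)² = 2.778
te_Task 3 = (10 + 4·12 + 14)/6 = 72/6 = 12; σ²_Task 3 = ((14−10)/6)² = 0.444
te_Task 4 = (6 + 4·10 + 14)/6 = 60/6 = 10; σ²_Task 4 = ((14−6)/6)² = 1.778
te_Task 5 = (2 + 4·6 + 22)/6 = 48/6 = 8; σ²_Task 5 = ((22−2)/6)² = 11.111
te_Task 6 = (8 + 4·13 + 30)/6 = 90/6 = 15; σ²_Task 6 = ((30−8)/6)² = 13.444

Forward pass:
ES_Task 1 = 0; EF_Task 1 = 13
ES_Task 2 = 0; EF_Task 2 = 14
ES_Task 3 = 14; EF_Task 3 = 14+12 = 26
ES_Task 4 = max(EF_Task 1=13, EF_Task 2=14) = 14; EF_Task 4 = 14+10 = 24
ES_Task 5 = 13; EF_Task 5 = 13+8 = 21
ES_Task 6 = max(EF_Task 3=26, EF_Task 4=24, EF_Task 5=21) = 26; EF_Task 6 = 26+15 = 41
Expected project duration μ = 41 weeks. Critical path: Task 2 → Task 3 → Task 6.

Variance along critical path = 2.778 + 0.444 + 13.444 = 16.667
σ = √16.667 = 4.082 weeks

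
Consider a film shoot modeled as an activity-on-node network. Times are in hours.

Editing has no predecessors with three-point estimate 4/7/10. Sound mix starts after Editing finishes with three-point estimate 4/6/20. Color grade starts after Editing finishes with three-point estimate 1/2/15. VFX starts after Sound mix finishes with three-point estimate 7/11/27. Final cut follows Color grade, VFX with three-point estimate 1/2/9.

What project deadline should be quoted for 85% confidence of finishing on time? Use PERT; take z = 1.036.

te_Editing = (4 + 4·7 + 10)/6 = 42/6 = 7; σ²_Editing = ((10−4)/6)² = 1.000
te_Sound mix = (4 + 4·6 + 20)/6 = 48/6 = 8; σ²_Sound mix = ((20−4)/6)² = 7.111
te_Color grade = (1 + 4·2 + 15)/6 = 24/6 = 4; σ²_Color grade = ((15−1)/6)² = 5.444
te_VFX = (7 + 4·11 + 27)/6 = 78/6 = 13; σ²_VFX = ((27−7)/6)² = 11.111
te_Final cut = (1 + 4·2 + 9)/6 = 18/6 = 3; σ²_Final cut = ((9−1)/6)² = 1.778

Forward pass:
ES_Editing = 0; EF_Editing = 7
ES_Sound mix = 7; EF_Sound mix = 7+8 = 15
ES_Color grade = 7; EF_Color grade = 7+4 = 11
ES_VFX = 15; EF_VFX = 15+13 = 28
ES_Final cut = max(EF_Color grade=11, EF_VFX=28) = 28; EF_Final cut = 28+3 = 31
Expected project duration μ = 31 hours. Critical path: Editing → Sound mix → VFX → Final cut.

Variance along critical path = 1.000 + 7.111 + 11.111 + 1.778 = 21.000; σ = 4.583 hours.
D = μ + z·σ = 31 + 1.036·4.583 = 35.7 hours

35.7 hours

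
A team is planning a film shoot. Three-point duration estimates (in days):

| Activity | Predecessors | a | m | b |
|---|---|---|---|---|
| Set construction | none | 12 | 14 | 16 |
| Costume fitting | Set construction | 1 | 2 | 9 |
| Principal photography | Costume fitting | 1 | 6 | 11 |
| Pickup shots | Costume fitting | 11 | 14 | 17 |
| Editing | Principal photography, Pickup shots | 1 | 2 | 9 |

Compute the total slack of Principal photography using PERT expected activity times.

te_Set construction = (12 + 4·14 + 16)/6 = 84/6 = 14
te_Costume fitting = (1 + 4·2 + 9)/6 = 18/6 = 3
te_Principal photography = (1 + 4·6 + 11)/6 = 36/6 = 6
te_Pickup shots = (11 + 4·14 + 17)/6 = 84/6 = 14
te_Editing = (1 + 4·2 + 9)/6 = 18/6 = 3

Forward pass:
ES_Set construction = 0; EF_Set construction = 14
ES_Costume fitting = 14; EF_Costume fitting = 14+3 = 17
ES_Principal photography = 17; EF_Principal photography = 17+6 = 23
ES_Pickup shots = 17; EF_Pickup shots = 17+14 = 31
ES_Editing = max(EF_Principal photography=23, EF_Pickup shots=31) = 31; EF_Editing = 31+3 = 34
Expected project duration μ = 34 days. Critical path: Set construction → Costume fitting → Pickup shots → Editing.

Backward pass:
LF_Editing = 34; LS_Editing = 34−3 = 31
LF_Pickup shots = LS_Editing = 31; LS_Pickup shots = 31−14 = 17
LF_Principal photography = LS_Editing = 31; LS_Principal photography = 31−6 = 25
LF_Costume fitting = min(LS_Principal photography=25, LS_Pickup shots=17) = 17; LS_Costume fitting = 17−3 = 14
LF_Set construction = LS_Costume fitting = 14; LS_Set construction = 14−14 = 0
Slack_Principal photography = LS_Principal photography − ES_Principal photography = 25 − 17 = 8

8 days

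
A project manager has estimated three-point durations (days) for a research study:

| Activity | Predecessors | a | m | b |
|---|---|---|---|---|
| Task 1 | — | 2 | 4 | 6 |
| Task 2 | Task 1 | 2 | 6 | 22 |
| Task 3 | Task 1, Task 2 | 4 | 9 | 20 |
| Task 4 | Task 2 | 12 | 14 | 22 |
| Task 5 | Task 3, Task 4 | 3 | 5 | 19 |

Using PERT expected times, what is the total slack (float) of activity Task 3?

te_Task 1 = (2 + 4·4 + 6)/6 = 24/6 = 4
te_Task 2 = (2 + 4·6 + 22)/6 = 48/6 = 8
te_Task 3 = (4 + 4·9 + 20)/6 = 60/6 = 10
te_Task 4 = (12 + 4·14 + 22)/6 = 90/6 = 15
te_Task 5 = (3 + 4·5 + 19)/6 = 42/6 = 7

Forward pass:
ES_Task 1 = 0; EF_Task 1 = 4
ES_Task 2 = 4; EF_Task 2 = 4+8 = 12
ES_Task 3 = max(EF_Task 1=4, EF_Task 2=12) = 12; EF_Task 3 = 12+10 = 22
ES_Task 4 = 12; EF_Task 4 = 12+15 = 27
ES_Task 5 = max(EF_Task 3=22, EF_Task 4=27) = 27; EF_Task 5 = 27+7 = 34
Expected project duration μ = 34 days. Critical path: Task 1 → Task 2 → Task 4 → Task 5.

Backward pass:
LF_Task 5 = 34; LS_Task 5 = 34−7 = 27
LF_Task 4 = LS_Task 5 = 27; LS_Task 4 = 27−15 = 12
LF_Task 3 = LS_Task 5 = 27; LS_Task 3 = 27−10 = 17
LF_Task 2 = min(LS_Task 3=17, LS_Task 4=12) = 12; LS_Task 2 = 12−8 = 4
LF_Task 1 = min(LS_Task 2=4, LS_Task 3=17) = 4; LS_Task 1 = 4−4 = 0
Slack_Task 3 = LS_Task 3 − ES_Task 3 = 17 − 12 = 5

5 days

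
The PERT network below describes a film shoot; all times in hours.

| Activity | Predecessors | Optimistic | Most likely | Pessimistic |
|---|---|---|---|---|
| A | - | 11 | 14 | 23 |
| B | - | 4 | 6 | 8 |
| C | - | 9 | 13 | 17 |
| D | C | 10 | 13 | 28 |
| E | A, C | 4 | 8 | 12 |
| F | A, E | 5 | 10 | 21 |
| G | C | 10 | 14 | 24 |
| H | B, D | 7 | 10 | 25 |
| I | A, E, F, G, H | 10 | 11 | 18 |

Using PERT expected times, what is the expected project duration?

52 hours

te_A = (11 + 4·14 + 23)/6 = 90/6 = 15
te_B = (4 + 4·6 + 8)/6 = 36/6 = 6
te_C = (9 + 4·13 + 17)/6 = 78/6 = 13
te_D = (10 + 4·13 + 28)/6 = 90/6 = 15
te_E = (4 + 4·8 + 12)/6 = 48/6 = 8
te_F = (5 + 4·10 + 21)/6 = 66/6 = 11
te_G = (10 + 4·14 + 24)/6 = 90/6 = 15
te_H = (7 + 4·10 + 25)/6 = 72/6 = 12
te_I = (10 + 4·11 + 18)/6 = 72/6 = 12

Forward pass:
ES_A = 0; EF_A = 15
ES_B = 0; EF_B = 6
ES_C = 0; EF_C = 13
ES_D = 13; EF_D = 13+15 = 28
ES_E = max(EF_A=15, EF_C=13) = 15; EF_E = 15+8 = 23
ES_F = max(EF_A=15, EF_E=23) = 23; EF_F = 23+11 = 34
ES_G = 13; EF_G = 13+15 = 28
ES_H = max(EF_B=6, EF_D=28) = 28; EF_H = 28+12 = 40
ES_I = max(EF_A=15, EF_E=23, EF_F=34, EF_G=28, EF_H=40) = 40; EF_I = 40+12 = 52
Expected project duration μ = 52 hours. Critical path: C → D → H → I.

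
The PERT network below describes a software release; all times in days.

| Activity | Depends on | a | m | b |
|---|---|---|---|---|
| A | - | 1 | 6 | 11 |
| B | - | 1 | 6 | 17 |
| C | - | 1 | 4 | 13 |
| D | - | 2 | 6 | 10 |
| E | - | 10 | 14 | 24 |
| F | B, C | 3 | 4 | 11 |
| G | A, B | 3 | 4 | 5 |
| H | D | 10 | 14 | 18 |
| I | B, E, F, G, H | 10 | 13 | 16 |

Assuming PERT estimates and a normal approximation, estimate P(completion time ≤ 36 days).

te_A = (1 + 4·6 + 11)/6 = 36/6 = 6; σ²_A = ((11−1)/6)² = 2.778
te_B = (1 + 4·6 + 17)/6 = 42/6 = 7; σ²_B = ((17−1)/6)² = 7.111
te_C = (1 + 4·4 + 13)/6 = 30/6 = 5; σ²_C = ((13−1)/6)² = 4.000
te_D = (2 + 4·6 + 10)/6 = 36/6 = 6; σ²_D = ((10−2)/6)² = 1.778
te_E = (10 + 4·14 + 24)/6 = 90/6 = 15; σ²_E = ((24−10)/6)² = 5.444
te_F = (3 + 4·4 + 11)/6 = 30/6 = 5; σ²_F = ((11−3)/6)² = 1.778
te_G = (3 + 4·4 + 5)/6 = 24/6 = 4; σ²_G = ((5−3)/6)² = 0.111
te_H = (10 + 4·14 + 18)/6 = 84/6 = 14; σ²_H = ((18−10)/6)² = 1.778
te_I = (10 + 4·13 + 16)/6 = 78/6 = 13; σ²_I = ((16−10)/6)² = 1.000

Forward pass:
ES_A = 0; EF_A = 6
ES_B = 0; EF_B = 7
ES_C = 0; EF_C = 5
ES_D = 0; EF_D = 6
ES_E = 0; EF_E = 15
ES_F = max(EF_B=7, EF_C=5) = 7; EF_F = 7+5 = 12
ES_G = max(EF_A=6, EF_B=7) = 7; EF_G = 7+4 = 11
ES_H = 6; EF_H = 6+14 = 20
ES_I = max(EF_B=7, EF_E=15, EF_F=12, EF_G=11, EF_H=20) = 20; EF_I = 20+13 = 33
Expected project duration μ = 33 days. Critical path: D → H → I.

Variance along critical path = 1.778 + 1.778 + 1.000 = 4.556; σ = √4.556 = 2.134 days.
Z = (36 − 33) / 2.134 = 1.406
P(T ≤ 36) = Φ(1.406) ≈ 0.920

0.920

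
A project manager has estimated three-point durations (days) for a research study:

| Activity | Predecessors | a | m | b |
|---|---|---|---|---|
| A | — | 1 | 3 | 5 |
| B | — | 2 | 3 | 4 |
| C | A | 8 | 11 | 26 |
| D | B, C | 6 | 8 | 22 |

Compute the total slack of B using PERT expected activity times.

te_A = (1 + 4·3 + 5)/6 = 18/6 = 3
te_B = (2 + 4·3 + 4)/6 = 18/6 = 3
te_C = (8 + 4·11 + 26)/6 = 78/6 = 13
te_D = (6 + 4·8 + 22)/6 = 60/6 = 10

Forward pass:
ES_A = 0; EF_A = 3
ES_B = 0; EF_B = 3
ES_C = 3; EF_C = 3+13 = 16
ES_D = max(EF_B=3, EF_C=16) = 16; EF_D = 16+10 = 26
Expected project duration μ = 26 days. Critical path: A → C → D.

Backward pass:
LF_D = 26; LS_D = 26−10 = 16
LF_C = LS_D = 16; LS_C = 16−13 = 3
LF_B = LS_D = 16; LS_B = 16−3 = 13
LF_A = LS_C = 3; LS_A = 3−3 = 0
Slack_B = LS_B − ES_B = 13 − 0 = 13

13 days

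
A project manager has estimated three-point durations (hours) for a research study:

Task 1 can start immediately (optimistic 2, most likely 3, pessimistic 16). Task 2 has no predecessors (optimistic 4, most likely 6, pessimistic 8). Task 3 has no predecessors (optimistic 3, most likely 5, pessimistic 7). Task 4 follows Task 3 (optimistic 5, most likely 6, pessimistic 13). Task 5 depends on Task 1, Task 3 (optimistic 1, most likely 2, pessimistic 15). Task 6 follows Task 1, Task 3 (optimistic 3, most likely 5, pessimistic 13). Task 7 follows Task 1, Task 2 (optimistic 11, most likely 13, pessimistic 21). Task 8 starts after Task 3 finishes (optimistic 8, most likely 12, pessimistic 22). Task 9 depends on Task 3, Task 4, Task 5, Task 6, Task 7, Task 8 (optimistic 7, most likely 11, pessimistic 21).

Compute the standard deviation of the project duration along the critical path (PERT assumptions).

2.94 hours

te_Task 1 = (2 + 4·3 + 16)/6 = 30/6 = 5; σ²_Task 1 = ((16−2)/6)² = 5.444
te_Task 2 = (4 + 4·6 + 8)/6 = 36/6 = 6; σ²_Task 2 = ((8−4)/6)² = 0.444
te_Task 3 = (3 + 4·5 + 7)/6 = 30/6 = 5; σ²_Task 3 = ((7−3)/6)² = 0.444
te_Task 4 = (5 + 4·6 + 13)/6 = 42/6 = 7; σ²_Task 4 = ((13−5)/6)² = 1.778
te_Task 5 = (1 + 4·2 + 15)/6 = 24/6 = 4; σ²_Task 5 = ((15−1)/6)² = 5.444
te_Task 6 = (3 + 4·5 + 13)/6 = 36/6 = 6; σ²_Task 6 = ((13−3)/6)² = 2.778
te_Task 7 = (11 + 4·13 + 21)/6 = 84/6 = 14; σ²_Task 7 = ((21−11)/6)² = 2.778
te_Task 8 = (8 + 4·12 + 22)/6 = 78/6 = 13; σ²_Task 8 = ((22−8)/6)² = 5.444
te_Task 9 = (7 + 4·11 + 21)/6 = 72/6 = 12; σ²_Task 9 = ((21−7)/6)² = 5.444

Forward pass:
ES_Task 1 = 0; EF_Task 1 = 5
ES_Task 2 = 0; EF_Task 2 = 6
ES_Task 3 = 0; EF_Task 3 = 5
ES_Task 4 = 5; EF_Task 4 = 5+7 = 12
ES_Task 5 = max(EF_Task 1=5, EF_Task 3=5) = 5; EF_Task 5 = 5+4 = 9
ES_Task 6 = max(EF_Task 1=5, EF_Task 3=5) = 5; EF_Task 6 = 5+6 = 11
ES_Task 7 = max(EF_Task 1=5, EF_Task 2=6) = 6; EF_Task 7 = 6+14 = 20
ES_Task 8 = 5; EF_Task 8 = 5+13 = 18
ES_Task 9 = max(EF_Task 3=5, EF_Task 4=12, EF_Task 5=9, EF_Task 6=11, EF_Task 7=20, EF_Task 8=18) = 20; EF_Task 9 = 20+12 = 32
Expected project duration μ = 32 hours. Critical path: Task 2 → Task 7 → Task 9.

Variance along critical path = 0.444 + 2.778 + 5.444 = 8.667
σ = √8.667 = 2.944 hours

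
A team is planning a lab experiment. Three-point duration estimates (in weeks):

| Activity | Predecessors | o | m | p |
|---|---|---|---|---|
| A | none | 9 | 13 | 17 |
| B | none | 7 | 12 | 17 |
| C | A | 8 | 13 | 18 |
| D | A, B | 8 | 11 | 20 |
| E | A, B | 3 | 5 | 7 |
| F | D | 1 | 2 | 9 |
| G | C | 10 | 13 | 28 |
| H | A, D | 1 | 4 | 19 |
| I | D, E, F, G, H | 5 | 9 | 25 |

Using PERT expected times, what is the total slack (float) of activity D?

te_A = (9 + 4·13 + 17)/6 = 78/6 = 13
te_B = (7 + 4·12 + 17)/6 = 72/6 = 12
te_C = (8 + 4·13 + 18)/6 = 78/6 = 13
te_D = (8 + 4·11 + 20)/6 = 72/6 = 12
te_E = (3 + 4·5 + 7)/6 = 30/6 = 5
te_F = (1 + 4·2 + 9)/6 = 18/6 = 3
te_G = (10 + 4·13 + 28)/6 = 90/6 = 15
te_H = (1 + 4·4 + 19)/6 = 36/6 = 6
te_I = (5 + 4·9 + 25)/6 = 66/6 = 11

Forward pass:
ES_A = 0; EF_A = 13
ES_B = 0; EF_B = 12
ES_C = 13; EF_C = 13+13 = 26
ES_D = max(EF_A=13, EF_B=12) = 13; EF_D = 13+12 = 25
ES_E = max(EF_A=13, EF_B=12) = 13; EF_E = 13+5 = 18
ES_F = 25; EF_F = 25+3 = 28
ES_G = 26; EF_G = 26+15 = 41
ES_H = max(EF_A=13, EF_D=25) = 25; EF_H = 25+6 = 31
ES_I = max(EF_D=25, EF_E=18, EF_F=28, EF_G=41, EF_H=31) = 41; EF_I = 41+11 = 52
Expected project duration μ = 52 weeks. Critical path: A → C → G → I.

Backward pass:
LF_I = 52; LS_I = 52−11 = 41
LF_H = LS_I = 41; LS_H = 41−6 = 35
LF_G = LS_I = 41; LS_G = 41−15 = 26
LF_F = LS_I = 41; LS_F = 41−3 = 38
LF_E = LS_I = 41; LS_E = 41−5 = 36
LF_D = min(LS_F=38, LS_H=35, LS_I=41) = 35; LS_D = 35−12 = 23
LF_C = LS_G = 26; LS_C = 26−13 = 13
LF_B = min(LS_D=23, LS_E=36) = 23; LS_B = 23−12 = 11
LF_A = min(LS_C=13, LS_D=23, LS_E=36, LS_H=35) = 13; LS_A = 13−13 = 0
Slack_D = LS_D − ES_D = 23 − 13 = 10

10 weeks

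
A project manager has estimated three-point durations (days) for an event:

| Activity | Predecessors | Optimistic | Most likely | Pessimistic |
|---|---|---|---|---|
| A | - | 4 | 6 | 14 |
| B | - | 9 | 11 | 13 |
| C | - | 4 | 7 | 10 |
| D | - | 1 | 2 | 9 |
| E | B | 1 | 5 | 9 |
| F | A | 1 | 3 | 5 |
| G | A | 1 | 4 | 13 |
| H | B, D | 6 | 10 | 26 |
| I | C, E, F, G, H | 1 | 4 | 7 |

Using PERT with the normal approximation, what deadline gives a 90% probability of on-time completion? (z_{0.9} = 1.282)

te_A = (4 + 4·6 + 14)/6 = 42/6 = 7; σ²_A = ((14−4)/6)² = 2.778
te_B = (9 + 4·11 + 13)/6 = 66/6 = 11; σ²_B = ((13−9)/6)² = 0.444
te_C = (4 + 4·7 + 10)/6 = 42/6 = 7; σ²_C = ((10−4)/6)² = 1.000
te_D = (1 + 4·2 + 9)/6 = 18/6 = 3; σ²_D = ((9−1)/6)² = 1.778
te_E = (1 + 4·5 + 9)/6 = 30/6 = 5; σ²_E = ((9−1)/6)² = 1.778
te_F = (1 + 4·3 + 5)/6 = 18/6 = 3; σ²_F = ((5−1)/6)² = 0.444
te_G = (1 + 4·4 + 13)/6 = 30/6 = 5; σ²_G = ((13−1)/6)² = 4.000
te_H = (6 + 4·10 + 26)/6 = 72/6 = 12; σ²_H = ((26−6)/6)² = 11.111
te_I = (1 + 4·4 + 7)/6 = 24/6 = 4; σ²_I = ((7−1)/6)² = 1.000

Forward pass:
ES_A = 0; EF_A = 7
ES_B = 0; EF_B = 11
ES_C = 0; EF_C = 7
ES_D = 0; EF_D = 3
ES_E = 11; EF_E = 11+5 = 16
ES_F = 7; EF_F = 7+3 = 10
ES_G = 7; EF_G = 7+5 = 12
ES_H = max(EF_B=11, EF_D=3) = 11; EF_H = 11+12 = 23
ES_I = max(EF_C=7, EF_E=16, EF_F=10, EF_G=12, EF_H=23) = 23; EF_I = 23+4 = 27
Expected project duration μ = 27 days. Critical path: B → H → I.

Variance along critical path = 0.444 + 11.111 + 1.000 = 12.556; σ = 3.543 days.
D = μ + z·σ = 27 + 1.282·3.543 = 31.5 days

31.5 days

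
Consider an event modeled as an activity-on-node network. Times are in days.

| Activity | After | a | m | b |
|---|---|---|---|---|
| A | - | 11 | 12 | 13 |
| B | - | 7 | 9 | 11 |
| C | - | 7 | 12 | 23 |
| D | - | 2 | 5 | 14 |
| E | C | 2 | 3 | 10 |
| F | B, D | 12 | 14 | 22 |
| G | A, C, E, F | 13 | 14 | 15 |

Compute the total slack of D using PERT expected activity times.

3 days

te_A = (11 + 4·12 + 13)/6 = 72/6 = 12
te_B = (7 + 4·9 + 11)/6 = 54/6 = 9
te_C = (7 + 4·12 + 23)/6 = 78/6 = 13
te_D = (2 + 4·5 + 14)/6 = 36/6 = 6
te_E = (2 + 4·3 + 10)/6 = 24/6 = 4
te_F = (12 + 4·14 + 22)/6 = 90/6 = 15
te_G = (13 + 4·14 + 15)/6 = 84/6 = 14

Forward pass:
ES_A = 0; EF_A = 12
ES_B = 0; EF_B = 9
ES_C = 0; EF_C = 13
ES_D = 0; EF_D = 6
ES_E = 13; EF_E = 13+4 = 17
ES_F = max(EF_B=9, EF_D=6) = 9; EF_F = 9+15 = 24
ES_G = max(EF_A=12, EF_C=13, EF_E=17, EF_F=24) = 24; EF_G = 24+14 = 38
Expected project duration μ = 38 days. Critical path: B → F → G.

Backward pass:
LF_G = 38; LS_G = 38−14 = 24
LF_F = LS_G = 24; LS_F = 24−15 = 9
LF_E = LS_G = 24; LS_E = 24−4 = 20
LF_D = LS_F = 9; LS_D = 9−6 = 3
LF_C = min(LS_E=20, LS_G=24) = 20; LS_C = 20−13 = 7
LF_B = LS_F = 9; LS_B = 9−9 = 0
LF_A = LS_G = 24; LS_A = 24−12 = 12
Slack_D = LS_D − ES_D = 3 − 0 = 3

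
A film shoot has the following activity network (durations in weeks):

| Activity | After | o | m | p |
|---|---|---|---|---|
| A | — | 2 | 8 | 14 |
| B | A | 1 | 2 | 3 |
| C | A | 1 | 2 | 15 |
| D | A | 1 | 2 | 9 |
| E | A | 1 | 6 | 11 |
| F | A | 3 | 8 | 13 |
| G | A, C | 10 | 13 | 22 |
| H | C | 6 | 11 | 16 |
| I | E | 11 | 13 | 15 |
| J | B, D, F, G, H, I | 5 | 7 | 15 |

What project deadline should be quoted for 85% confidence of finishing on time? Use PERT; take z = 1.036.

te_A = (2 + 4·8 + 14)/6 = 48/6 = 8; σ²_A = ((14−2)/6)² = 4.000
te_B = (1 + 4·2 + 3)/6 = 12/6 = 2; σ²_B = ((3−1)/6)² = 0.111
te_C = (1 + 4·2 + 15)/6 = 24/6 = 4; σ²_C = ((15−1)/6)² = 5.444
te_D = (1 + 4·2 + 9)/6 = 18/6 = 3; σ²_D = ((9−1)/6)² = 1.778
te_E = (1 + 4·6 + 11)/6 = 36/6 = 6; σ²_E = ((11−1)/6)² = 2.778
te_F = (3 + 4·8 + 13)/6 = 48/6 = 8; σ²_F = ((13−3)/6)² = 2.778
te_G = (10 + 4·13 + 22)/6 = 84/6 = 14; σ²_G = ((22−10)/6)² = 4.000
te_H = (6 + 4·11 + 16)/6 = 66/6 = 11; σ²_H = ((16−6)/6)² = 2.778
te_I = (11 + 4·13 + 15)/6 = 78/6 = 13; σ²_I = ((15−11)/6)² = 0.444
te_J = (5 + 4·7 + 15)/6 = 48/6 = 8; σ²_J = ((15−5)/6)² = 2.778

Forward pass:
ES_A = 0; EF_A = 8
ES_B = 8; EF_B = 8+2 = 10
ES_C = 8; EF_C = 8+4 = 12
ES_D = 8; EF_D = 8+3 = 11
ES_E = 8; EF_E = 8+6 = 14
ES_F = 8; EF_F = 8+8 = 16
ES_G = max(EF_A=8, EF_C=12) = 12; EF_G = 12+14 = 26
ES_H = 12; EF_H = 12+11 = 23
ES_I = 14; EF_I = 14+13 = 27
ES_J = max(EF_B=10, EF_D=11, EF_F=16, EF_G=26, EF_H=23, EF_I=27) = 27; EF_J = 27+8 = 35
Expected project duration μ = 35 weeks. Critical path: A → E → I → J.

Variance along critical path = 4.000 + 2.778 + 0.444 + 2.778 = 10.000; σ = 3.162 weeks.
D = μ + z·σ = 35 + 1.036·3.162 = 38.3 weeks

38.3 weeks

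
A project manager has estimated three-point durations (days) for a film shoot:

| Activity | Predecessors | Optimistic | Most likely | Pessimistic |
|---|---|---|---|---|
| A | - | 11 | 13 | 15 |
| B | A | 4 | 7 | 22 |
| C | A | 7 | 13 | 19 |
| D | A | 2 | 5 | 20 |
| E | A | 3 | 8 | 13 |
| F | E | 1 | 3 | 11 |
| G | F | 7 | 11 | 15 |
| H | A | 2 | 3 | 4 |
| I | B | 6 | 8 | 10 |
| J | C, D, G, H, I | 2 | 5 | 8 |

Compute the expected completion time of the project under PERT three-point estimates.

41 days

te_A = (11 + 4·13 + 15)/6 = 78/6 = 13
te_B = (4 + 4·7 + 22)/6 = 54/6 = 9
te_C = (7 + 4·13 + 19)/6 = 78/6 = 13
te_D = (2 + 4·5 + 20)/6 = 42/6 = 7
te_E = (3 + 4·8 + 13)/6 = 48/6 = 8
te_F = (1 + 4·3 + 11)/6 = 24/6 = 4
te_G = (7 + 4·11 + 15)/6 = 66/6 = 11
te_H = (2 + 4·3 + 4)/6 = 18/6 = 3
te_I = (6 + 4·8 + 10)/6 = 48/6 = 8
te_J = (2 + 4·5 + 8)/6 = 30/6 = 5

Forward pass:
ES_A = 0; EF_A = 13
ES_B = 13; EF_B = 13+9 = 22
ES_C = 13; EF_C = 13+13 = 26
ES_D = 13; EF_D = 13+7 = 20
ES_E = 13; EF_E = 13+8 = 21
ES_F = 21; EF_F = 21+4 = 25
ES_G = 25; EF_G = 25+11 = 36
ES_H = 13; EF_H = 13+3 = 16
ES_I = 22; EF_I = 22+8 = 30
ES_J = max(EF_C=26, EF_D=20, EF_G=36, EF_H=16, EF_I=30) = 36; EF_J = 36+5 = 41
Expected project duration μ = 41 days. Critical path: A → E → F → G → J.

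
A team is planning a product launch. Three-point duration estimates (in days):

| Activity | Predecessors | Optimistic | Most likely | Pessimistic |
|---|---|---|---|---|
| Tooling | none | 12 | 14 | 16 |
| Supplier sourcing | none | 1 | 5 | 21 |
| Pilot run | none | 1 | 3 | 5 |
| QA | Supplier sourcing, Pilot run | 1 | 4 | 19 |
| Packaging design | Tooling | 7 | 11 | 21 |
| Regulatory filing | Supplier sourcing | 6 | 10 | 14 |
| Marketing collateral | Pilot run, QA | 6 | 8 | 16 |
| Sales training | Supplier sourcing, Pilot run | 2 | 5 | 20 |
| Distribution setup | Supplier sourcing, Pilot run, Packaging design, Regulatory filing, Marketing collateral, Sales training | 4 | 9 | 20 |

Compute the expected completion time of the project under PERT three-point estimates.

36 days

te_Tooling = (12 + 4·14 + 16)/6 = 84/6 = 14
te_Supplier sourcing = (1 + 4·5 + 21)/6 = 42/6 = 7
te_Pilot run = (1 + 4·3 + 5)/6 = 18/6 = 3
te_QA = (1 + 4·4 + 19)/6 = 36/6 = 6
te_Packaging design = (7 + 4·11 + 21)/6 = 72/6 = 12
te_Regulatory filing = (6 + 4·10 + 14)/6 = 60/6 = 10
te_Marketing collateral = (6 + 4·8 + 16)/6 = 54/6 = 9
te_Sales training = (2 + 4·5 + 20)/6 = 42/6 = 7
te_Distribution setup = (4 + 4·9 + 20)/6 = 60/6 = 10

Forward pass:
ES_Tooling = 0; EF_Tooling = 14
ES_Supplier sourcing = 0; EF_Supplier sourcing = 7
ES_Pilot run = 0; EF_Pilot run = 3
ES_QA = max(EF_Supplier sourcing=7, EF_Pilot run=3) = 7; EF_QA = 7+6 = 13
ES_Packaging design = 14; EF_Packaging design = 14+12 = 26
ES_Regulatory filing = 7; EF_Regulatory filing = 7+10 = 17
ES_Marketing collateral = max(EF_Pilot run=3, EF_QA=13) = 13; EF_Marketing collateral = 13+9 = 22
ES_Sales training = max(EF_Supplier sourcing=7, EF_Pilot run=3) = 7; EF_Sales training = 7+7 = 14
ES_Distribution setup = max(EF_Supplier sourcing=7, EF_Pilot run=3, EF_Packaging design=26, EF_Regulatory filing=17, EF_Marketing collateral=22, EF_Sales training=14) = 26; EF_Distribution setup = 26+10 = 36
Expected project duration μ = 36 days. Critical path: Tooling → Packaging design → Distribution setup.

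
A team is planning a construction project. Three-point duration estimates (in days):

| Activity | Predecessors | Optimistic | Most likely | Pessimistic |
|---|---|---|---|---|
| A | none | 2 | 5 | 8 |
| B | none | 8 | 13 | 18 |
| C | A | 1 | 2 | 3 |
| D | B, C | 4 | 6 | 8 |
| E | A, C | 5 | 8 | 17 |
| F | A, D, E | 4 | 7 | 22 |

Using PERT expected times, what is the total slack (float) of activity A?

3 days

te_A = (2 + 4·5 + 8)/6 = 30/6 = 5
te_B = (8 + 4·13 + 18)/6 = 78/6 = 13
te_C = (1 + 4·2 + 3)/6 = 12/6 = 2
te_D = (4 + 4·6 + 8)/6 = 36/6 = 6
te_E = (5 + 4·8 + 17)/6 = 54/6 = 9
te_F = (4 + 4·7 + 22)/6 = 54/6 = 9

Forward pass:
ES_A = 0; EF_A = 5
ES_B = 0; EF_B = 13
ES_C = 5; EF_C = 5+2 = 7
ES_D = max(EF_B=13, EF_C=7) = 13; EF_D = 13+6 = 19
ES_E = max(EF_A=5, EF_C=7) = 7; EF_E = 7+9 = 16
ES_F = max(EF_A=5, EF_D=19, EF_E=16) = 19; EF_F = 19+9 = 28
Expected project duration μ = 28 days. Critical path: B → D → F.

Backward pass:
LF_F = 28; LS_F = 28−9 = 19
LF_E = LS_F = 19; LS_E = 19−9 = 10
LF_D = LS_F = 19; LS_D = 19−6 = 13
LF_C = min(LS_D=13, LS_E=10) = 10; LS_C = 10−2 = 8
LF_B = LS_D = 13; LS_B = 13−13 = 0
LF_A = min(LS_C=8, LS_E=10, LS_F=19) = 8; LS_A = 8−5 = 3
Slack_A = LS_A − ES_A = 3 − 0 = 3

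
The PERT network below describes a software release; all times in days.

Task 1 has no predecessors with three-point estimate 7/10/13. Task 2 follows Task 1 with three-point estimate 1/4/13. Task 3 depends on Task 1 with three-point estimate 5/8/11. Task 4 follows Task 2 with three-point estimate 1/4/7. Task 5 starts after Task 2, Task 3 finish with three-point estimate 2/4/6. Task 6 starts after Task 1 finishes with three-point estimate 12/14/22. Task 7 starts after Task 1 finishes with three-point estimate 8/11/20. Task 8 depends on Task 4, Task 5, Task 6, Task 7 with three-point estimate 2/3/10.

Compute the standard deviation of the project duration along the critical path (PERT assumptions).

te_Task 1 = (7 + 4·10 + 13)/6 = 60/6 = 10; σ²_Task 1 = ((13−7)/6)² = 1.000
te_Task 2 = (1 + 4·4 + 13)/6 = 30/6 = 5; σ²_Task 2 = ((13−1)/6)² = 4.000
te_Task 3 = (5 + 4·8 + 11)/6 = 48/6 = 8; σ²_Task 3 = ((11−5)/6)² = 1.000
te_Task 4 = (1 + 4·4 + 7)/6 = 24/6 = 4; σ²_Task 4 = ((7−1)/6)² = 1.000
te_Task 5 = (2 + 4·4 + 6)/6 = 24/6 = 4; σ²_Task 5 = ((6−2)/6)² = 0.444
te_Task 6 = (12 + 4·14 + 22)/6 = 90/6 = 15; σ²_Task 6 = ((22−12)/6)² = 2.778
te_Task 7 = (8 + 4·11 + 20)/6 = 72/6 = 12; σ²_Task 7 = ((20−8)/6)² = 4.000
te_Task 8 = (2 + 4·3 + 10)/6 = 24/6 = 4; σ²_Task 8 = ((10−2)/6)² = 1.778

Forward pass:
ES_Task 1 = 0; EF_Task 1 = 10
ES_Task 2 = 10; EF_Task 2 = 10+5 = 15
ES_Task 3 = 10; EF_Task 3 = 10+8 = 18
ES_Task 4 = 15; EF_Task 4 = 15+4 = 19
ES_Task 5 = max(EF_Task 2=15, EF_Task 3=18) = 18; EF_Task 5 = 18+4 = 22
ES_Task 6 = 10; EF_Task 6 = 10+15 = 25
ES_Task 7 = 10; EF_Task 7 = 10+12 = 22
ES_Task 8 = max(EF_Task 4=19, EF_Task 5=22, EF_Task 6=25, EF_Task 7=22) = 25; EF_Task 8 = 25+4 = 29
Expected project duration μ = 29 days. Critical path: Task 1 → Task 6 → Task 8.

Variance along critical path = 1.000 + 2.778 + 1.778 = 5.556
σ = √5.556 = 2.357 days

2.36 days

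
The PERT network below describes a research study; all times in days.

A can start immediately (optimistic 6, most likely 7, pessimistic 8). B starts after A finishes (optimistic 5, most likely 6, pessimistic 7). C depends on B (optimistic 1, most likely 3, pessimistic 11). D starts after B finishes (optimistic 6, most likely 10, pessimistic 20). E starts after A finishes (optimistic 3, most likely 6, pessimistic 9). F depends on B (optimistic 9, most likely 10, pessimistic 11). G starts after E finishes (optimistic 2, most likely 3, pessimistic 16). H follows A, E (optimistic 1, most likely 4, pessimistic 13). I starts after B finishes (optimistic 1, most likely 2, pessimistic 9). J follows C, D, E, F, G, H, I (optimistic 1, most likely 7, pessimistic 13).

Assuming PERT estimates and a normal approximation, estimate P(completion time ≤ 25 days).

0.027

te_A = (6 + 4·7 + 8)/6 = 42/6 = 7; σ²_A = ((8−6)/6)² = 0.111
te_B = (5 + 4·6 + 7)/6 = 36/6 = 6; σ²_B = ((7−5)/6)² = 0.111
te_C = (1 + 4·3 + 11)/6 = 24/6 = 4; σ²_C = ((11−1)/6)² = 2.778
te_D = (6 + 4·10 + 20)/6 = 66/6 = 11; σ²_D = ((20−6)/6)² = 5.444
te_E = (3 + 4·6 + 9)/6 = 36/6 = 6; σ²_E = ((9−3)/6)² = 1.000
te_F = (9 + 4·10 + 11)/6 = 60/6 = 10; σ²_F = ((11−9)/6)² = 0.111
te_G = (2 + 4·3 + 16)/6 = 30/6 = 5; σ²_G = ((16−2)/6)² = 5.444
te_H = (1 + 4·4 + 13)/6 = 30/6 = 5; σ²_H = ((13−1)/6)² = 4.000
te_I = (1 + 4·2 + 9)/6 = 18/6 = 3; σ²_I = ((9−1)/6)² = 1.778
te_J = (1 + 4·7 + 13)/6 = 42/6 = 7; σ²_J = ((13−1)/6)² = 4.000

Forward pass:
ES_A = 0; EF_A = 7
ES_B = 7; EF_B = 7+6 = 13
ES_C = 13; EF_C = 13+4 = 17
ES_D = 13; EF_D = 13+11 = 24
ES_E = 7; EF_E = 7+6 = 13
ES_F = 13; EF_F = 13+10 = 23
ES_G = 13; EF_G = 13+5 = 18
ES_H = max(EF_A=7, EF_E=13) = 13; EF_H = 13+5 = 18
ES_I = 13; EF_I = 13+3 = 16
ES_J = max(EF_C=17, EF_D=24, EF_E=13, EF_F=23, EF_G=18, EF_H=18, EF_I=16) = 24; EF_J = 24+7 = 31
Expected project duration μ = 31 days. Critical path: A → B → D → J.

Variance along critical path = 0.111 + 0.111 + 5.444 + 4.000 = 9.667; σ = √9.667 = 3.109 days.
Z = (25 − 31) / 3.109 = -1.930
P(T ≤ 25) = Φ(-1.930) ≈ 0.027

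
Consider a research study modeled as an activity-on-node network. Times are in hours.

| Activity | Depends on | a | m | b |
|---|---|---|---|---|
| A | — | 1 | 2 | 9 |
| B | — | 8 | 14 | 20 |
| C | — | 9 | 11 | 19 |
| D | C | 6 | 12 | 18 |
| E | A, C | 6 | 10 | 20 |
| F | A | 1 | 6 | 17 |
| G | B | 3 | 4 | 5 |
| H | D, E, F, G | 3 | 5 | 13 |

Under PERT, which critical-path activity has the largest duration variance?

te_A = (1 + 4·2 + 9)/6 = 18/6 = 3; σ²_A = ((9−1)/6)² = 1.778
te_B = (8 + 4·14 + 20)/6 = 84/6 = 14; σ²_B = ((20−8)/6)² = 4.000
te_C = (9 + 4·11 + 19)/6 = 72/6 = 12; σ²_C = ((19−9)/6)² = 2.778
te_D = (6 + 4·12 + 18)/6 = 72/6 = 12; σ²_D = ((18−6)/6)² = 4.000
te_E = (6 + 4·10 + 20)/6 = 66/6 = 11; σ²_E = ((20−6)/6)² = 5.444
te_F = (1 + 4·6 + 17)/6 = 42/6 = 7; σ²_F = ((17−1)/6)² = 7.111
te_G = (3 + 4·4 + 5)/6 = 24/6 = 4; σ²_G = ((5−3)/6)² = 0.111
te_H = (3 + 4·5 + 13)/6 = 36/6 = 6; σ²_H = ((13−3)/6)² = 2.778

Forward pass:
ES_A = 0; EF_A = 3
ES_B = 0; EF_B = 14
ES_C = 0; EF_C = 12
ES_D = 12; EF_D = 12+12 = 24
ES_E = max(EF_A=3, EF_C=12) = 12; EF_E = 12+11 = 23
ES_F = 3; EF_F = 3+7 = 10
ES_G = 14; EF_G = 14+4 = 18
ES_H = max(EF_D=24, EF_E=23, EF_F=10, EF_G=18) = 24; EF_H = 24+6 = 30
Expected project duration μ = 30 hours. Critical path: C → D → H.

Variances on critical path: σ²_C=2.778, σ²_D=4.000, σ²_H=2.778.
Largest is σ²_D = 4.000.

D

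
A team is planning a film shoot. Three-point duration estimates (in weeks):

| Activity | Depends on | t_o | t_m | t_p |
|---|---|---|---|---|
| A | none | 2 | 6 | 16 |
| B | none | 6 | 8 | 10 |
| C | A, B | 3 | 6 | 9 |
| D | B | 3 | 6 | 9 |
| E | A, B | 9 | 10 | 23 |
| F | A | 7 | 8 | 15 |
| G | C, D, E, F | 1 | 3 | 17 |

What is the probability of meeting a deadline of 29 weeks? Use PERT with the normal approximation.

0.866

te_A = (2 + 4·6 + 16)/6 = 42/6 = 7; σ²_A = ((16−2)/6)² = 5.444
te_B = (6 + 4·8 + 10)/6 = 48/6 = 8; σ²_B = ((10−6)/6)² = 0.444
te_C = (3 + 4·6 + 9)/6 = 36/6 = 6; σ²_C = ((9−3)/6)² = 1.000
te_D = (3 + 4·6 + 9)/6 = 36/6 = 6; σ²_D = ((9−3)/6)² = 1.000
te_E = (9 + 4·10 + 23)/6 = 72/6 = 12; σ²_E = ((23−9)/6)² = 5.444
te_F = (7 + 4·8 + 15)/6 = 54/6 = 9; σ²_F = ((15−7)/6)² = 1.778
te_G = (1 + 4·3 + 17)/6 = 30/6 = 5; σ²_G = ((17−1)/6)² = 7.111

Forward pass:
ES_A = 0; EF_A = 7
ES_B = 0; EF_B = 8
ES_C = max(EF_A=7, EF_B=8) = 8; EF_C = 8+6 = 14
ES_D = 8; EF_D = 8+6 = 14
ES_E = max(EF_A=7, EF_B=8) = 8; EF_E = 8+12 = 20
ES_F = 7; EF_F = 7+9 = 16
ES_G = max(EF_C=14, EF_D=14, EF_E=20, EF_F=16) = 20; EF_G = 20+5 = 25
Expected project duration μ = 25 weeks. Critical path: B → E → G.

Variance along critical path = 0.444 + 5.444 + 7.111 = 13.000; σ = √13.000 = 3.606 weeks.
Z = (29 − 25) / 3.606 = 1.109
P(T ≤ 29) = Φ(1.109) ≈ 0.866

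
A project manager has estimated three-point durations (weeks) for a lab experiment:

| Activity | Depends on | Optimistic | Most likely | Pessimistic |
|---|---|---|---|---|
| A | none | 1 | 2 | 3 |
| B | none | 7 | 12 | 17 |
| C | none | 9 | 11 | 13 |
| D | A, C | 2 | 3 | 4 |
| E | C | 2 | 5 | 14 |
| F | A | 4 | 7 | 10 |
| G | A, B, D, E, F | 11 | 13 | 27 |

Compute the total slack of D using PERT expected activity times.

te_A = (1 + 4·2 + 3)/6 = 12/6 = 2
te_B = (7 + 4·12 + 17)/6 = 72/6 = 12
te_C = (9 + 4·11 + 13)/6 = 66/6 = 11
te_D = (2 + 4·3 + 4)/6 = 18/6 = 3
te_E = (2 + 4·5 + 14)/6 = 36/6 = 6
te_F = (4 + 4·7 + 10)/6 = 42/6 = 7
te_G = (11 + 4·13 + 27)/6 = 90/6 = 15

Forward pass:
ES_A = 0; EF_A = 2
ES_B = 0; EF_B = 12
ES_C = 0; EF_C = 11
ES_D = max(EF_A=2, EF_C=11) = 11; EF_D = 11+3 = 14
ES_E = 11; EF_E = 11+6 = 17
ES_F = 2; EF_F = 2+7 = 9
ES_G = max(EF_A=2, EF_B=12, EF_D=14, EF_E=17, EF_F=9) = 17; EF_G = 17+15 = 32
Expected project duration μ = 32 weeks. Critical path: C → E → G.

Backward pass:
LF_G = 32; LS_G = 32−15 = 17
LF_F = LS_G = 17; LS_F = 17−7 = 10
LF_E = LS_G = 17; LS_E = 17−6 = 11
LF_D = LS_G = 17; LS_D = 17−3 = 14
LF_C = min(LS_D=14, LS_E=11) = 11; LS_C = 11−11 = 0
LF_B = LS_G = 17; LS_B = 17−12 = 5
LF_A = min(LS_D=14, LS_F=10, LS_G=17) = 10; LS_A = 10−2 = 8
Slack_D = LS_D − ES_D = 14 − 11 = 3

3 weeks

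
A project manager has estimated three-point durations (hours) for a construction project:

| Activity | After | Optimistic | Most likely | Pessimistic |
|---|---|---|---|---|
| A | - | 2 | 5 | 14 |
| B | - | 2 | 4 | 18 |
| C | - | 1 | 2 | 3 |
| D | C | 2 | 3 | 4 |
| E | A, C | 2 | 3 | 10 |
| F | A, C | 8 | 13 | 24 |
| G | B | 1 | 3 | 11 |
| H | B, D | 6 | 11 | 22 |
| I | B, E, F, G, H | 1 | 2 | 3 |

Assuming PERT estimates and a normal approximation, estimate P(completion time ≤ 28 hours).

te_A = (2 + 4·5 + 14)/6 = 36/6 = 6; σ²_A = ((14−2)/6)² = 4.000
te_B = (2 + 4·4 + 18)/6 = 36/6 = 6; σ²_B = ((18−2)/6)² = 7.111
te_C = (1 + 4·2 + 3)/6 = 12/6 = 2; σ²_C = ((3−1)/6)² = 0.111
te_D = (2 + 4·3 + 4)/6 = 18/6 = 3; σ²_D = ((4−2)/6)² = 0.111
te_E = (2 + 4·3 + 10)/6 = 24/6 = 4; σ²_E = ((10−2)/6)² = 1.778
te_F = (8 + 4·13 + 24)/6 = 84/6 = 14; σ²_F = ((24−8)/6)² = 7.111
te_G = (1 + 4·3 + 11)/6 = 24/6 = 4; σ²_G = ((11−1)/6)² = 2.778
te_H = (6 + 4·11 + 22)/6 = 72/6 = 12; σ²_H = ((22−6)/6)² = 7.111
te_I = (1 + 4·2 + 3)/6 = 12/6 = 2; σ²_I = ((3−1)/6)² = 0.111

Forward pass:
ES_A = 0; EF_A = 6
ES_B = 0; EF_B = 6
ES_C = 0; EF_C = 2
ES_D = 2; EF_D = 2+3 = 5
ES_E = max(EF_A=6, EF_C=2) = 6; EF_E = 6+4 = 10
ES_F = max(EF_A=6, EF_C=2) = 6; EF_F = 6+14 = 20
ES_G = 6; EF_G = 6+4 = 10
ES_H = max(EF_B=6, EF_D=5) = 6; EF_H = 6+12 = 18
ES_I = max(EF_B=6, EF_E=10, EF_F=20, EF_G=10, EF_H=18) = 20; EF_I = 20+2 = 22
Expected project duration μ = 22 hours. Critical path: A → F → I.

Variance along critical path = 4.000 + 7.111 + 0.111 = 11.222; σ = √11.222 = 3.350 hours.
Z = (28 − 22) / 3.350 = 1.791
P(T ≤ 28) = Φ(1.791) ≈ 0.963

0.963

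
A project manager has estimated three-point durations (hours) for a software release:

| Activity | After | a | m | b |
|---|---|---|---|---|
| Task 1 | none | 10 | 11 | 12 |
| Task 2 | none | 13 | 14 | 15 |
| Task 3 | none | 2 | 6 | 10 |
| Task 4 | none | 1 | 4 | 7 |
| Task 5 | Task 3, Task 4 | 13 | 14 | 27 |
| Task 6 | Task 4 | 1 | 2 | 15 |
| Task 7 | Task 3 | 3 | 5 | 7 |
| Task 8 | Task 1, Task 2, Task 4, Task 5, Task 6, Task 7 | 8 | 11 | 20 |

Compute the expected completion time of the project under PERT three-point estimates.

34 hours

te_Task 1 = (10 + 4·11 + 12)/6 = 66/6 = 11
te_Task 2 = (13 + 4·14 + 15)/6 = 84/6 = 14
te_Task 3 = (2 + 4·6 + 10)/6 = 36/6 = 6
te_Task 4 = (1 + 4·4 + 7)/6 = 24/6 = 4
te_Task 5 = (13 + 4·14 + 27)/6 = 96/6 = 16
te_Task 6 = (1 + 4·2 + 15)/6 = 24/6 = 4
te_Task 7 = (3 + 4·5 + 7)/6 = 30/6 = 5
te_Task 8 = (8 + 4·11 + 20)/6 = 72/6 = 12

Forward pass:
ES_Task 1 = 0; EF_Task 1 = 11
ES_Task 2 = 0; EF_Task 2 = 14
ES_Task 3 = 0; EF_Task 3 = 6
ES_Task 4 = 0; EF_Task 4 = 4
ES_Task 5 = max(EF_Task 3=6, EF_Task 4=4) = 6; EF_Task 5 = 6+16 = 22
ES_Task 6 = 4; EF_Task 6 = 4+4 = 8
ES_Task 7 = 6; EF_Task 7 = 6+5 = 11
ES_Task 8 = max(EF_Task 1=11, EF_Task 2=14, EF_Task 4=4, EF_Task 5=22, EF_Task 6=8, EF_Task 7=11) = 22; EF_Task 8 = 22+12 = 34
Expected project duration μ = 34 hours. Critical path: Task 3 → Task 5 → Task 8.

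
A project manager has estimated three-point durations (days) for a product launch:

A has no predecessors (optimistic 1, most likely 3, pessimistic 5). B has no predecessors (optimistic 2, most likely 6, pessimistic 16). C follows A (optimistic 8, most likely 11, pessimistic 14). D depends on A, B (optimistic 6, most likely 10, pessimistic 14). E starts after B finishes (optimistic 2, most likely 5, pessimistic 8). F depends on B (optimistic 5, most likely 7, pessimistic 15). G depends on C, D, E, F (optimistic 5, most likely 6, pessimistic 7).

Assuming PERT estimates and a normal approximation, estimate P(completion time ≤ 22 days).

te_A = (1 + 4·3 + 5)/6 = 18/6 = 3; σ²_A = ((5−1)/6)² = 0.444
te_B = (2 + 4·6 + 16)/6 = 42/6 = 7; σ²_B = ((16−2)/6)² = 5.444
te_C = (8 + 4·11 + 14)/6 = 66/6 = 11; σ²_C = ((14−8)/6)² = 1.000
te_D = (6 + 4·10 + 14)/6 = 60/6 = 10; σ²_D = ((14−6)/6)² = 1.778
te_E = (2 + 4·5 + 8)/6 = 30/6 = 5; σ²_E = ((8−2)/6)² = 1.000
te_F = (5 + 4·7 + 15)/6 = 48/6 = 8; σ²_F = ((15−5)/6)² = 2.778
te_G = (5 + 4·6 + 7)/6 = 36/6 = 6; σ²_G = ((7−5)/6)² = 0.111

Forward pass:
ES_A = 0; EF_A = 3
ES_B = 0; EF_B = 7
ES_C = 3; EF_C = 3+11 = 14
ES_D = max(EF_A=3, EF_B=7) = 7; EF_D = 7+10 = 17
ES_E = 7; EF_E = 7+5 = 12
ES_F = 7; EF_F = 7+8 = 15
ES_G = max(EF_C=14, EF_D=17, EF_E=12, EF_F=15) = 17; EF_G = 17+6 = 23
Expected project duration μ = 23 days. Critical path: B → D → G.

Variance along critical path = 5.444 + 1.778 + 0.111 = 7.333; σ = √7.333 = 2.708 days.
Z = (22 − 23) / 2.708 = -0.369
P(T ≤ 22) = Φ(-0.369) ≈ 0.356

0.356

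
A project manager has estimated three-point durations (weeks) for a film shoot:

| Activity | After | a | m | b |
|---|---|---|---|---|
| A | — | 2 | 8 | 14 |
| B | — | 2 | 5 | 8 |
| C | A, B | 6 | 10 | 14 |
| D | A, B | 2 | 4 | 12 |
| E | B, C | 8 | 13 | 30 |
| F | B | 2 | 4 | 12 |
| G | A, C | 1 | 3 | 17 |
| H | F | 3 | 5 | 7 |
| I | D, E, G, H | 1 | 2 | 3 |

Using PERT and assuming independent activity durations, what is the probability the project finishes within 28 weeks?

0.056

te_A = (2 + 4·8 + 14)/6 = 48/6 = 8; σ²_A = ((14−2)/6)² = 4.000
te_B = (2 + 4·5 + 8)/6 = 30/6 = 5; σ²_B = ((8−2)/6)² = 1.000
te_C = (6 + 4·10 + 14)/6 = 60/6 = 10; σ²_C = ((14−6)/6)² = 1.778
te_D = (2 + 4·4 + 12)/6 = 30/6 = 5; σ²_D = ((12−2)/6)² = 2.778
te_E = (8 + 4·13 + 30)/6 = 90/6 = 15; σ²_E = ((30−8)/6)² = 13.444
te_F = (2 + 4·4 + 12)/6 = 30/6 = 5; σ²_F = ((12−2)/6)² = 2.778
te_G = (1 + 4·3 + 17)/6 = 30/6 = 5; σ²_G = ((17−1)/6)² = 7.111
te_H = (3 + 4·5 + 7)/6 = 30/6 = 5; σ²_H = ((7−3)/6)² = 0.444
te_I = (1 + 4·2 + 3)/6 = 12/6 = 2; σ²_I = ((3−1)/6)² = 0.111

Forward pass:
ES_A = 0; EF_A = 8
ES_B = 0; EF_B = 5
ES_C = max(EF_A=8, EF_B=5) = 8; EF_C = 8+10 = 18
ES_D = max(EF_A=8, EF_B=5) = 8; EF_D = 8+5 = 13
ES_E = max(EF_B=5, EF_C=18) = 18; EF_E = 18+15 = 33
ES_F = 5; EF_F = 5+5 = 10
ES_G = max(EF_A=8, EF_C=18) = 18; EF_G = 18+5 = 23
ES_H = 10; EF_H = 10+5 = 15
ES_I = max(EF_D=13, EF_E=33, EF_G=23, EF_H=15) = 33; EF_I = 33+2 = 35
Expected project duration μ = 35 weeks. Critical path: A → C → E → I.

Variance along critical path = 4.000 + 1.778 + 13.444 + 0.111 = 19.333; σ = √19.333 = 4.397 weeks.
Z = (28 − 35) / 4.397 = -1.592
P(T ≤ 28) = Φ(-1.592) ≈ 0.056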